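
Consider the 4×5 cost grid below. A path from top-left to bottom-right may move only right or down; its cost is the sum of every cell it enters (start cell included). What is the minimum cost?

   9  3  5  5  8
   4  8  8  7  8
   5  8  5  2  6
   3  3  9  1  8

One optimal route is (0,0) → (0,1) → (0,2) → (0,3) → (1,3) → (2,3) → (3,3) → (3,4).
Its cost is 9 + 3 + 5 + 5 + 7 + 2 + 1 + 8 = 40.
For comparison, the top-then-right route costs 52.

40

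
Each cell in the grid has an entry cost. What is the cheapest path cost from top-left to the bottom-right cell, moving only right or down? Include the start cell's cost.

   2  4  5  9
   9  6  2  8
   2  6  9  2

23

Path r0c0 r0c1 r0c2 r1c2 r1c3 r2c3: 2 + 4 + 5 + 2 + 8 + 2 = 23.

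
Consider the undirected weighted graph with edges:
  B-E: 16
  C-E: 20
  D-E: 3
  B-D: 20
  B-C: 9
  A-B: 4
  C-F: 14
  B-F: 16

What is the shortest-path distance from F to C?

Routes from F to C:
F-C: 14
F-B-C: 16 + 9 = 25
F-B-E-C: 16 + 16 + 20 = 52
F-B-D-E-C: 16 + 20 + 3 + 20 = 59
Best route has total 14.

14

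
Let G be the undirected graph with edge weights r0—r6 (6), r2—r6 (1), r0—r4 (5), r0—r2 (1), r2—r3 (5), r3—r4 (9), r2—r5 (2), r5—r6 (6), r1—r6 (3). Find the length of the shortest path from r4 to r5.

Checking several routes:
r4 → r0 → r2 → r6 → r5: 5 + 1 + 1 + 6 = 13
r4 → r0 → r6 → r2 → r5: 5 + 6 + 1 + 2 = 14
r4 → r0 → r2 → r5: 5 + 1 + 2 = 8
r4 → r3 → r2 → r5: 9 + 5 + 2 = 16
Best route has total 8.

8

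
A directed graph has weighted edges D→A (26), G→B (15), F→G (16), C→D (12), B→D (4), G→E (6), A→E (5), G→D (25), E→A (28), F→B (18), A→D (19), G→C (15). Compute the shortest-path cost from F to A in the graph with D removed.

Candidate routes:
F - G - E - A: 16 + 6 + 28 = 50
Best route has total 50.

50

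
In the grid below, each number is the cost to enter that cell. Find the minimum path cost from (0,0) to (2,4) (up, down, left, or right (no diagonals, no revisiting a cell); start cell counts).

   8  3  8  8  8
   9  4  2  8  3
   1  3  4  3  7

One optimal route is (0,0)→(0,1)→(1,1)→(1,2)→(2,2)→(2,3)→(2,4).
Its cost is 8 + 3 + 4 + 2 + 4 + 3 + 7 = 31.

31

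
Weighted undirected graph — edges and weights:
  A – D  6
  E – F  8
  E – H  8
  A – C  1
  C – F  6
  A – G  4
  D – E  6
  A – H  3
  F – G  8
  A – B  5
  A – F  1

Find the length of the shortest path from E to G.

Comparing a few candidate routes:
E→F→A→G: 8 + 1 + 4 = 13
E→H→A→F→G: 8 + 3 + 1 + 8 = 20
E→F→G: 8 + 8 = 16
E→D→A→G: 6 + 6 + 4 = 16
E→F→C→A→G: 8 + 6 + 1 + 4 = 19
E→H→A→G: 8 + 3 + 4 = 15
Shortest: 13.

13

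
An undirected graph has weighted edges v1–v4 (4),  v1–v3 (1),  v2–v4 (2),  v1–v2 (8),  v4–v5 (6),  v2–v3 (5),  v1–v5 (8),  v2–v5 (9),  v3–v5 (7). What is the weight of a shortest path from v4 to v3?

Checking several routes:
v4→v2→v3: 2 + 5 = 7
v4→v5→v1→v3: 6 + 8 + 1 = 15
v4→v1→v2→v3: 4 + 8 + 5 = 17
v4→v2→v1→v3: 2 + 8 + 1 = 11
v4→v5→v3: 6 + 7 = 13
v4→v1→v3: 4 + 1 = 5
Shortest: 5.

5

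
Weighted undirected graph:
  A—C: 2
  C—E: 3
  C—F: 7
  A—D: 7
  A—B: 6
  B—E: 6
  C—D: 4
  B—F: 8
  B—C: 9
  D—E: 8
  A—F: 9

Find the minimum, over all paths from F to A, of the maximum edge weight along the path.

7

Checking several routes:
F -> B -> E -> C -> D -> A: max(8, 6, 3, 4, 7) = 8
F -> C -> D -> A: max(7, 4, 7) = 7
F -> C -> E -> B -> A: max(7, 3, 6, 6) = 7
F -> C -> A: max(7, 2) = 7
The minimum achievable maximum is 7.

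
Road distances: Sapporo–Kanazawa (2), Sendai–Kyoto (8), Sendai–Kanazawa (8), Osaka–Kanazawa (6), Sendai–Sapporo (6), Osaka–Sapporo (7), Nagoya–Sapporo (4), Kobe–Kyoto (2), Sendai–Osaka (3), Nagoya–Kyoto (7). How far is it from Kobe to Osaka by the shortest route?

Comparing a few candidate routes:
Kobe - Kyoto - Nagoya - Sapporo - Osaka: 2 + 7 + 4 + 7 = 20
Kobe - Kyoto - Nagoya - Sapporo - Kanazawa - Osaka: 2 + 7 + 4 + 2 + 6 = 21
Kobe - Kyoto - Sendai - Osaka: 2 + 8 + 3 = 13
Kobe - Kyoto - Nagoya - Sapporo - Sendai - Osaka: 2 + 7 + 4 + 6 + 3 = 22
Shortest: 13.

13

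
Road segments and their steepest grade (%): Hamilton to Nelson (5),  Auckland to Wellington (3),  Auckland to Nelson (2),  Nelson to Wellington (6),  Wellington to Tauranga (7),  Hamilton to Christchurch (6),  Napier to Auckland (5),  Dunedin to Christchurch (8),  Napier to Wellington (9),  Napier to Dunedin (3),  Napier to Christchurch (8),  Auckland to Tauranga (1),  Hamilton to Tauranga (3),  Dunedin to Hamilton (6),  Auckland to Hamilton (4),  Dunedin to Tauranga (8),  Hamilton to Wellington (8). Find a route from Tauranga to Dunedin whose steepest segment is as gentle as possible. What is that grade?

5

Comparing a few candidate routes:
Tauranga → Auckland → Napier → Dunedin: max(1, 5, 3) = 5
Tauranga → Hamilton → Nelson → Auckland → Napier → Dunedin: max(3, 5, 2, 5, 3) = 5
Tauranga → Hamilton → Dunedin: max(3, 6) = 6
Tauranga → Hamilton → Auckland → Napier → Dunedin: max(3, 4, 5, 3) = 5
Tauranga → Hamilton → Nelson → Wellington → Auckland → Napier → Dunedin: max(3, 5, 6, 3, 5, 3) = 6
Best route has worst link 5%.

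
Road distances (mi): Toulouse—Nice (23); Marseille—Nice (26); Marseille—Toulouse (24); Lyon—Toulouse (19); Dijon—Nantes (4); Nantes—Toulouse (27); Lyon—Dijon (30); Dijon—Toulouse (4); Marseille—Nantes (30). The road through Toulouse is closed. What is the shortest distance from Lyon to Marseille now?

64

Routes from Lyon to Marseille avoiding Toulouse:
Lyon-Dijon-Nantes-Marseille: 30 + 4 + 30 = 64
The minimum is 64 mi.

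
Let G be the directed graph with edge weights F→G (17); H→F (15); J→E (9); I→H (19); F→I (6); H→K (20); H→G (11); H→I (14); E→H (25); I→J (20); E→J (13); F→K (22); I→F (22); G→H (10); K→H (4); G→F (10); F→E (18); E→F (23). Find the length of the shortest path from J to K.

54

Some routes from J to K:
J-E-F-K: 9 + 23 + 22 = 54
J-E-F-I-H-K: 9 + 23 + 6 + 19 + 20 = 77
J-E-H-G-F-K: 9 + 25 + 11 + 10 + 22 = 77
J-E-H-F-K: 9 + 25 + 15 + 22 = 71
J-E-H-K: 9 + 25 + 20 = 54
J-E-F-G-H-K: 9 + 23 + 17 + 10 + 20 = 79
Best route has total 54.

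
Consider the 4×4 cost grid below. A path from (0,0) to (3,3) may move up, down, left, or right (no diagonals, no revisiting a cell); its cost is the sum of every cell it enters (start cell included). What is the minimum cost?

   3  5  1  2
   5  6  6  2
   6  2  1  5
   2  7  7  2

Best path: [0,0]→[0,1]→[0,2]→[0,3]→[1,3]→[2,3]→[3,3]
Cost: 3 + 5 + 1 + 2 + 2 + 5 + 2 = 20

20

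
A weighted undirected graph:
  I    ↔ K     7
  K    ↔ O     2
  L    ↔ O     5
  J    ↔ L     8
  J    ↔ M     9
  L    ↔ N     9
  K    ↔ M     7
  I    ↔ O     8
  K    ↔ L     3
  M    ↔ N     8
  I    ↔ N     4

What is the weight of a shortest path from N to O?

Some routes from N to O:
N - M - K - O: 8 + 7 + 2 = 17
N - I - O: 4 + 8 = 12
N - I - K - L - O: 4 + 7 + 3 + 5 = 19
N - I - K - O: 4 + 7 + 2 = 13
N - L - K - O: 9 + 3 + 2 = 14
N - L - O: 9 + 5 = 14
The minimum is 12.

12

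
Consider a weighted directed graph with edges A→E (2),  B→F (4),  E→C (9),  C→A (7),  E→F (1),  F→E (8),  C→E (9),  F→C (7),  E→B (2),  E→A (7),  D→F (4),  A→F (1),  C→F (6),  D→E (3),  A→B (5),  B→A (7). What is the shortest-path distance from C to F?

Checking several routes:
C-A-E-F: 7 + 2 + 1 = 10
C-E-B-F: 9 + 2 + 4 = 15
C-F: 6
C-A-E-B-F: 7 + 2 + 2 + 4 = 15
C-A-F: 7 + 1 = 8
C-E-F: 9 + 1 = 10
Best route has total 6.

6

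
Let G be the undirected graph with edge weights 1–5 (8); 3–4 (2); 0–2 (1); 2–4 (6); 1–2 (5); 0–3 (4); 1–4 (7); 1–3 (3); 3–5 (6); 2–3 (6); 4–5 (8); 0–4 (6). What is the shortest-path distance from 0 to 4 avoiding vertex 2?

Checking several routes:
0→3→5→4: 4 + 6 + 8 = 18
0→4: 6
0→3→4: 4 + 2 = 6
0→3→1→4: 4 + 3 + 7 = 14
Best route has total 6.

6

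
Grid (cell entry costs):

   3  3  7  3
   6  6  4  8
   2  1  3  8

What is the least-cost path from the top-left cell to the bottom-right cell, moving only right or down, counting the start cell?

Path r0c0 -> r1c0 -> r2c0 -> r2c1 -> r2c2 -> r2c3: 3 + 6 + 2 + 1 + 3 + 8 = 23.
(Top row then right column would cost 32.)

23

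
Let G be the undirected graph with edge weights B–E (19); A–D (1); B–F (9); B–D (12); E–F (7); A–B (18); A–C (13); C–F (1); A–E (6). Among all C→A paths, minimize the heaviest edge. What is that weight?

A few of the C→A routes:
C - F - B - D - A: max(1, 9, 12, 1) = 12
C - F - E - B - A: max(1, 7, 19, 18) = 19
C - F - B - A: max(1, 9, 18) = 18
C - A: max(13) = 13
C - F - E - A: max(1, 7, 6) = 7
C - F - E - B - D - A: max(1, 7, 19, 12, 1) = 19
Best route has worst link 7.

7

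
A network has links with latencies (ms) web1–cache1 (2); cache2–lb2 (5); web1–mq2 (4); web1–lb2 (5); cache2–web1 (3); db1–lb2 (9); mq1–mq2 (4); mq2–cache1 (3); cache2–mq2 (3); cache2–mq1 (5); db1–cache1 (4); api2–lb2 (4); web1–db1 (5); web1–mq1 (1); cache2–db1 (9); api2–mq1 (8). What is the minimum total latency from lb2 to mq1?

6

Comparing a few candidate routes:
lb2-web1-mq1: 5 + 1 = 6
lb2-cache2-mq1: 5 + 5 = 10
lb2-cache2-web1-mq1: 5 + 3 + 1 = 9
lb2-cache2-mq2-mq1: 5 + 3 + 4 = 12
lb2-api2-mq1: 4 + 8 = 12
lb2-web1-cache2-mq1: 5 + 3 + 5 = 13
Shortest: 6 ms.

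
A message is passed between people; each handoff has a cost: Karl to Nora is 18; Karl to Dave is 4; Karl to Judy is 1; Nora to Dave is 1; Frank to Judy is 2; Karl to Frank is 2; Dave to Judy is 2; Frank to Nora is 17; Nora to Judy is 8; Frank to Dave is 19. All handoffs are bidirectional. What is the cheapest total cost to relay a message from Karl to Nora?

4

Some routes from Karl to Nora:
Karl→Dave→Nora: 4 + 1 = 5
Karl→Judy→Dave→Nora: 1 + 2 + 1 = 4
Karl→Frank→Judy→Dave→Nora: 2 + 2 + 2 + 1 = 7
Karl→Judy→Nora: 1 + 8 = 9
Best route has total 4.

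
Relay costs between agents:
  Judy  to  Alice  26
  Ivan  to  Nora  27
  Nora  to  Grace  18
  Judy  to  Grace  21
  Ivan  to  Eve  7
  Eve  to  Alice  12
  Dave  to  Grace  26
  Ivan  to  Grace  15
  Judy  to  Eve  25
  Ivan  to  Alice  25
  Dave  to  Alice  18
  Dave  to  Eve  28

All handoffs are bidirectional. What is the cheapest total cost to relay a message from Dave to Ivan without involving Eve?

Candidate routes:
Dave - Grace - Nora - Ivan: 26 + 18 + 27 = 71
Dave - Alice - Ivan: 18 + 25 = 43
Dave - Grace - Ivan: 26 + 15 = 41
Dave - Grace - Judy - Alice - Ivan: 26 + 21 + 26 + 25 = 98
Dave - Alice - Judy - Grace - Nora - Ivan: 18 + 26 + 21 + 18 + 27 = 110
Dave - Alice - Judy - Grace - Ivan: 18 + 26 + 21 + 15 = 80
The minimum is 41.

41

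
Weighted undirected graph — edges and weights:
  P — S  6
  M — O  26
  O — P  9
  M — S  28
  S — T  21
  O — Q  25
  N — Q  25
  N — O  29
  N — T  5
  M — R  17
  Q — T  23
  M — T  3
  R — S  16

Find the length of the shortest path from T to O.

29

Comparing a few candidate routes:
T-M-R-S-P-O: 3 + 17 + 16 + 6 + 9 = 51
T-M-S-P-O: 3 + 28 + 6 + 9 = 46
T-S-P-O: 21 + 6 + 9 = 36
T-N-O: 5 + 29 = 34
T-M-O: 3 + 26 = 29
T-Q-O: 23 + 25 = 48
Shortest: 29.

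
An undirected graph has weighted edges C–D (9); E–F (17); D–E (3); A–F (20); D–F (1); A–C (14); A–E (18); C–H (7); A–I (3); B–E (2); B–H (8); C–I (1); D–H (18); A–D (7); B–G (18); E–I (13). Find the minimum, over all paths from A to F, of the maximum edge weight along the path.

7

A few of the A→F routes:
A -> C -> I -> E -> D -> F: max(14, 1, 13, 3, 1) = 14
A -> I -> E -> B -> H -> C -> D -> F: max(3, 13, 2, 8, 7, 9, 1) = 13
A -> I -> C -> H -> B -> E -> D -> F: max(3, 1, 7, 8, 2, 3, 1) = 8
A -> I -> E -> D -> F: max(3, 13, 3, 1) = 13
A -> D -> F: max(7, 1) = 7
A -> I -> C -> D -> F: max(3, 1, 9, 1) = 9
The minimum achievable maximum is 7.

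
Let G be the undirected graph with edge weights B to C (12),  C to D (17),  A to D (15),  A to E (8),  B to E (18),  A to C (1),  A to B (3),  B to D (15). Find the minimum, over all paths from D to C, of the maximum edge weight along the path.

A few of the D→C routes:
D-B-A-C: max(15, 3, 1) = 15
D-B-C: max(15, 12) = 15
D-A-C: max(15, 1) = 15
D-A-B-C: max(15, 3, 12) = 15
Best route has worst link 15.

15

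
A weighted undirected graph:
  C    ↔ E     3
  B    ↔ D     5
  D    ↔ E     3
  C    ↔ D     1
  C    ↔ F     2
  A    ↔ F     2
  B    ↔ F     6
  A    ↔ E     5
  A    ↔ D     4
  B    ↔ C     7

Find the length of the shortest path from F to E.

5

Comparing a few candidate routes:
F → A → E: 2 + 5 = 7
F → C → E: 2 + 3 = 5
F → C → D → E: 2 + 1 + 3 = 6
F → A → D → C → E: 2 + 4 + 1 + 3 = 10
F → A → D → E: 2 + 4 + 3 = 9
Shortest: 5.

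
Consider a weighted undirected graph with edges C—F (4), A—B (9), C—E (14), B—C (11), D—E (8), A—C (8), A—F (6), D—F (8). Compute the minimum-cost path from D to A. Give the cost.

A few of the D→A routes:
D - F - A: 8 + 6 = 14
D - E - C - A: 8 + 14 + 8 = 30
D - F - C - A: 8 + 4 + 8 = 20
Shortest: 14.

14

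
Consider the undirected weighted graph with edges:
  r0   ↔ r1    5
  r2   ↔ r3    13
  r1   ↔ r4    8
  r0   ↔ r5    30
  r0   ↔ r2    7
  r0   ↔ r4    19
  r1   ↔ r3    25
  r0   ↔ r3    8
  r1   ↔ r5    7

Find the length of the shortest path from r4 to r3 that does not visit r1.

27

Paths from r4 to r3 avoiding r1:
r4 -> r0 -> r3: 19 + 8 = 27
r4 -> r0 -> r2 -> r3: 19 + 7 + 13 = 39
Best route has total 27.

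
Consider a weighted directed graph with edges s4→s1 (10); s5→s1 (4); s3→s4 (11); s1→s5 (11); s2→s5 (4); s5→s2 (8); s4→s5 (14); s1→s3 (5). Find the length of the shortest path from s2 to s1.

8

Paths from s2 to s1:
s2 - s5 - s1: 4 + 4 = 8
Shortest: 8.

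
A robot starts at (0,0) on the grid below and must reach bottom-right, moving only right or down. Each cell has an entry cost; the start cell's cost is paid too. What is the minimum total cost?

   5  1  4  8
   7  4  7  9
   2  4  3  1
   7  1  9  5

One optimal route is [0,0] → [0,1] → [1,1] → [2,1] → [2,2] → [2,3] → [3,3].
Its cost is 5 + 1 + 4 + 4 + 3 + 1 + 5 = 23.
(Top row then right column would cost 33.)

23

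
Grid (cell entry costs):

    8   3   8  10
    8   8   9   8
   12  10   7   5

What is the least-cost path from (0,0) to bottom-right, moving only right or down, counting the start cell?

40

Cheapest: r0c0 r0c1 r0c2 r1c2 r2c2 r2c3
  8 + 3 + 8 + 9 + 7 + 5 = 40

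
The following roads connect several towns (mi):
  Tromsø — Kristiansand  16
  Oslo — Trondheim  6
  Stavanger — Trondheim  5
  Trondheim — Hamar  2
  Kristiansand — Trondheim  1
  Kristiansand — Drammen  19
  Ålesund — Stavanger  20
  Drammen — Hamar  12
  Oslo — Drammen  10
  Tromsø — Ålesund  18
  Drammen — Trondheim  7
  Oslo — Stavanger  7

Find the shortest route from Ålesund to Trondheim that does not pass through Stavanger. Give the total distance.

Candidate routes:
Ålesund → Tromsø → Kristiansand → Drammen → Hamar → Trondheim: 18 + 16 + 19 + 12 + 2 = 67
Ålesund → Tromsø → Kristiansand → Trondheim: 18 + 16 + 1 = 35
Ålesund → Tromsø → Kristiansand → Drammen → Trondheim: 18 + 16 + 19 + 7 = 60
Ålesund → Tromsø → Kristiansand → Drammen → Oslo → Trondheim: 18 + 16 + 19 + 10 + 6 = 69
Shortest: 35 mi.

35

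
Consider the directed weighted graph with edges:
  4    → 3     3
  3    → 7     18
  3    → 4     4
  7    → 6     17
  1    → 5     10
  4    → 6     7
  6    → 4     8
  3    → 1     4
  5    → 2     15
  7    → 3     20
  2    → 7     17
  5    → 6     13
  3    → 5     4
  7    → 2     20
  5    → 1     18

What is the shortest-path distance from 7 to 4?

A few of the 7→4 routes:
7 - 3 - 5 - 6 - 4: 20 + 4 + 13 + 8 = 45
7 - 3 - 4: 20 + 4 = 24
7 - 6 - 4: 17 + 8 = 25
Best route has total 24.

24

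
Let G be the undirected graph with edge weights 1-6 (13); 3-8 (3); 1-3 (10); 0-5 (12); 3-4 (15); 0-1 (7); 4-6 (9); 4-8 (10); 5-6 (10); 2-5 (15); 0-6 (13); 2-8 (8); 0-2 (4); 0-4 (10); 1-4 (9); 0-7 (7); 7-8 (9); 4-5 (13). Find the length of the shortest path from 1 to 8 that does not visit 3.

Checking several routes:
1→6→4→8: 13 + 9 + 10 = 32
1→4→0→2→8: 9 + 10 + 4 + 8 = 31
1→0→2→8: 7 + 4 + 8 = 19
1→4→8: 9 + 10 = 19
1→0→4→8: 7 + 10 + 10 = 27
1→0→7→8: 7 + 7 + 9 = 23
Best route has total 19.

19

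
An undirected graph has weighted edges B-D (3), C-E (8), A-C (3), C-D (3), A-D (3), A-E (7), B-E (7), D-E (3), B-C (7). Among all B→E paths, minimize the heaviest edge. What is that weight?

Some routes from B to E:
B -> C -> A -> E: max(7, 3, 7) = 7
B -> C -> D -> A -> E: max(7, 3, 3, 7) = 7
B -> D -> A -> E: max(3, 3, 7) = 7
B -> C -> D -> E: max(7, 3, 3) = 7
B -> C -> A -> D -> E: max(7, 3, 3, 3) = 7
B -> D -> E: max(3, 3) = 3
Smallest bottleneck: 3.

3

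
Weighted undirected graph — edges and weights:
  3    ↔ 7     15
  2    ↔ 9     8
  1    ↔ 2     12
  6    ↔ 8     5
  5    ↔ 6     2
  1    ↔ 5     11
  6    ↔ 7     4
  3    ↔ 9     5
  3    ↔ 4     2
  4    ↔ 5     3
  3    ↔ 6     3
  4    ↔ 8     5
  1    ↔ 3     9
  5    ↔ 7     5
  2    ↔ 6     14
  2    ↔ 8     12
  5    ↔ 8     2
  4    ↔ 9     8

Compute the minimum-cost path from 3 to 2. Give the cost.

Comparing a few candidate routes:
3-9-2: 5 + 8 = 13
3-4-9-2: 2 + 8 + 8 = 18
3-6-2: 3 + 14 = 17
3-6-5-8-2: 3 + 2 + 2 + 12 = 19
Shortest: 13.

13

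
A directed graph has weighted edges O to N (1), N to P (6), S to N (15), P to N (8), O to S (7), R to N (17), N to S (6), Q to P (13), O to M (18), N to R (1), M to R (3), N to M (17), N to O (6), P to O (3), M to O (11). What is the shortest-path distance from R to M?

34

Candidate routes:
R→N→P→O→M: 17 + 6 + 3 + 18 = 44
R→N→O→M: 17 + 6 + 18 = 41
R→N→M: 17 + 17 = 34
Shortest: 34.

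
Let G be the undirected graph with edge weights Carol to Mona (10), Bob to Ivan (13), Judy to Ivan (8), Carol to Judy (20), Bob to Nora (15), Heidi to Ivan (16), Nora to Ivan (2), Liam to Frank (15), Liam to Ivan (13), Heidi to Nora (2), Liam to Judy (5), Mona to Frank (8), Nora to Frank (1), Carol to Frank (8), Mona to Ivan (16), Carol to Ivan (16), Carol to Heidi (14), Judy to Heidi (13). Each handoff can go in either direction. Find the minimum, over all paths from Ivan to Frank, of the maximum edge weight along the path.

2

Comparing a few candidate routes:
Ivan-Nora-Heidi-Carol-Mona-Frank: max(2, 2, 14, 10, 8) = 14
Ivan-Liam-Judy-Heidi-Nora-Frank: max(13, 5, 13, 2, 1) = 13
Ivan-Nora-Frank: max(2, 1) = 2
Ivan-Judy-Heidi-Nora-Frank: max(8, 13, 2, 1) = 13
The minimum achievable maximum is 2.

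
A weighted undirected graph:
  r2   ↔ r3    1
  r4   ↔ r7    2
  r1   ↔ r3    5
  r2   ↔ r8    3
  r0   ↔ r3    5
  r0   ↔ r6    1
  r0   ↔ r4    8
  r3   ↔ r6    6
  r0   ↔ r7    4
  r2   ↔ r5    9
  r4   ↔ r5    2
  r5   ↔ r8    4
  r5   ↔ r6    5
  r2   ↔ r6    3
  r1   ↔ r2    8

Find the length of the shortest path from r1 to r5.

13

Some routes from r1 to r5:
r1-r3-r2-r6-r5: 5 + 1 + 3 + 5 = 14
r1-r2-r8-r5: 8 + 3 + 4 = 15
r1-r3-r2-r5: 5 + 1 + 9 = 15
r1-r3-r2-r8-r5: 5 + 1 + 3 + 4 = 13
Shortest: 13.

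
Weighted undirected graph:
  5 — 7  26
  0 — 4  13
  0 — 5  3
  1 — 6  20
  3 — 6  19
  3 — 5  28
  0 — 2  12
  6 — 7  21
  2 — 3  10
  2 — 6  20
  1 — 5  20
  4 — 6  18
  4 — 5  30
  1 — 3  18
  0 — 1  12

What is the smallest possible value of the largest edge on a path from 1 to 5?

12

Checking several routes:
1→3→2→0→5: max(18, 10, 12, 3) = 18
1→3→6→2→0→5: max(18, 19, 20, 12, 3) = 20
1→3→6→4→0→5: max(18, 19, 18, 13, 3) = 19
1→0→5: max(12, 3) = 12
Smallest bottleneck: 12.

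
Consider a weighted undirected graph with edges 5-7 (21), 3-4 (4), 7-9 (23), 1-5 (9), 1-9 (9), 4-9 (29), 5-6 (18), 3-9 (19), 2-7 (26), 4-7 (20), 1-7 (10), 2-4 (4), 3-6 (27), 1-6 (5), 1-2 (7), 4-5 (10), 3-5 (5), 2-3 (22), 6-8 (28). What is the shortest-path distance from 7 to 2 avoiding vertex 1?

A few of the 7→2 routes:
7 → 2: 26
7 → 4 → 3 → 2: 20 + 4 + 22 = 46
7 → 4 → 2: 20 + 4 = 24
7 → 5 → 4 → 2: 21 + 10 + 4 = 35
7 → 5 → 3 → 2: 21 + 5 + 22 = 48
7 → 5 → 3 → 4 → 2: 21 + 5 + 4 + 4 = 34
Shortest: 24.

24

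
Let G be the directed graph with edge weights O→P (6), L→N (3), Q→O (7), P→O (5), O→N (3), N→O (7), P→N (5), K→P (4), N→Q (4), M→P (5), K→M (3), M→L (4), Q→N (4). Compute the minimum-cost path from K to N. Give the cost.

Checking several routes:
K-M-L-N: 3 + 4 + 3 = 10
K-P-N: 4 + 5 = 9
K-P-O-N: 4 + 5 + 3 = 12
K-M-P-N: 3 + 5 + 5 = 13
Shortest: 9.

9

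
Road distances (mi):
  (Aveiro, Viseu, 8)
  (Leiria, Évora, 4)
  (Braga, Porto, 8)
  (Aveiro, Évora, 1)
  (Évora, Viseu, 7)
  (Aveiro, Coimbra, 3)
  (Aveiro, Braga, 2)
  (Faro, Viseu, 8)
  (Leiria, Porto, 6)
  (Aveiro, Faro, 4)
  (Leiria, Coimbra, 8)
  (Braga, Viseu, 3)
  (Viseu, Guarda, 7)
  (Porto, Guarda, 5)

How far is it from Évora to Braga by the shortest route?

Checking several routes:
Évora - Viseu - Braga: 7 + 3 = 10
Évora - Aveiro - Faro - Viseu - Braga: 1 + 4 + 8 + 3 = 16
Évora - Leiria - Coimbra - Aveiro - Braga: 4 + 8 + 3 + 2 = 17
Évora - Aveiro - Braga: 1 + 2 = 3
Évora - Aveiro - Viseu - Braga: 1 + 8 + 3 = 12
The minimum is 3 mi.

3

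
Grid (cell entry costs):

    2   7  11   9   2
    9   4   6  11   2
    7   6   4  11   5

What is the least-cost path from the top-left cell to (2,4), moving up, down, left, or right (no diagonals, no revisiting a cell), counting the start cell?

Path r0c0 -> r0c1 -> r1c1 -> r1c2 -> r1c3 -> r1c4 -> r2c4: 2 + 7 + 4 + 6 + 11 + 2 + 5 = 37.

37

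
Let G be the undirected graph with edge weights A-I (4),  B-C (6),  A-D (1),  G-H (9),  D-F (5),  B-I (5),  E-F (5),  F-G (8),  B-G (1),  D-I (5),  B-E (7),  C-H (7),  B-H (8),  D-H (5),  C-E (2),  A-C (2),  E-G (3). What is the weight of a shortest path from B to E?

Comparing a few candidate routes:
B→G→F→E: 1 + 8 + 5 = 14
B→G→E: 1 + 3 = 4
B→E: 7
B→C→E: 6 + 2 = 8
B→I→A→C→E: 5 + 4 + 2 + 2 = 13
Shortest: 4.

4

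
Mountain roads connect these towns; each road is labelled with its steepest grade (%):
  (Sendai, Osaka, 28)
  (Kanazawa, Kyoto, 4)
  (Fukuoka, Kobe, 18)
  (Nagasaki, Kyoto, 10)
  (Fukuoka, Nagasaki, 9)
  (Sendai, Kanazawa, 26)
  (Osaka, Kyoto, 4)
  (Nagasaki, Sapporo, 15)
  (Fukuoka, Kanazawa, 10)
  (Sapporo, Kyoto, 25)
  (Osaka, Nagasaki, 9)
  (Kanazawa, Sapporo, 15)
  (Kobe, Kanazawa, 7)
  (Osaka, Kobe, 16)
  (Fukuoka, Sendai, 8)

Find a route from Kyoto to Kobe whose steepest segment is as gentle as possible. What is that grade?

A few of the Kyoto→Kobe routes:
Kyoto - Kanazawa - Kobe: max(4, 7) = 7
Kyoto - Osaka - Nagasaki - Fukuoka - Kanazawa - Kobe: max(4, 9, 9, 10, 7) = 10
Kyoto - Nagasaki - Fukuoka - Kanazawa - Kobe: max(10, 9, 10, 7) = 10
Smallest bottleneck: 7%.

7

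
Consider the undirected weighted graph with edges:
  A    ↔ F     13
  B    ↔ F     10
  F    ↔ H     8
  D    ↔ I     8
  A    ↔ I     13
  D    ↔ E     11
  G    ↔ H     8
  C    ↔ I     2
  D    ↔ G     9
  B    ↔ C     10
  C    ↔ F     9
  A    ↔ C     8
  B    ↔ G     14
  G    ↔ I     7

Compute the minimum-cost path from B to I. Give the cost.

A few of the B→I routes:
B - F - C - I: 10 + 9 + 2 = 21
B - C - I: 10 + 2 = 12
B - C - A - I: 10 + 8 + 13 = 31
B - G - I: 14 + 7 = 21
Best route has total 12.

12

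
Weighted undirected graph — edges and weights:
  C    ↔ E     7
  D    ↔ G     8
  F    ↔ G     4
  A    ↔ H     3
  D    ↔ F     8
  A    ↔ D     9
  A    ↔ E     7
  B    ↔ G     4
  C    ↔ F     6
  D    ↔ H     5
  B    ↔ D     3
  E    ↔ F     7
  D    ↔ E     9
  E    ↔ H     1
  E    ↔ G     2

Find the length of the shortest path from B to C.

Some routes from B to C:
B → D → H → E → C: 3 + 5 + 1 + 7 = 16
B → G → E → C: 4 + 2 + 7 = 13
B → G → F → C: 4 + 4 + 6 = 14
Shortest: 13.

13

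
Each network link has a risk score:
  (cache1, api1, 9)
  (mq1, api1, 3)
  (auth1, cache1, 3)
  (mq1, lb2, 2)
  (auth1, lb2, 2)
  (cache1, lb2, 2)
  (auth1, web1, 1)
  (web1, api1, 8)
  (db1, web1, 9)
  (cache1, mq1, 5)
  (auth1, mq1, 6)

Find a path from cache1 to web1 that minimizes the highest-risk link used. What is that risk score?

2

Some routes from cache1 to web1:
cache1 -> auth1 -> web1: max(3, 1) = 3
cache1 -> mq1 -> auth1 -> web1: max(5, 6, 1) = 6
cache1 -> mq1 -> api1 -> web1: max(5, 3, 8) = 8
cache1 -> lb2 -> mq1 -> auth1 -> web1: max(2, 2, 6, 1) = 6
cache1 -> mq1 -> lb2 -> auth1 -> web1: max(5, 2, 2, 1) = 5
cache1 -> lb2 -> auth1 -> web1: max(2, 2, 1) = 2
Smallest bottleneck: 2.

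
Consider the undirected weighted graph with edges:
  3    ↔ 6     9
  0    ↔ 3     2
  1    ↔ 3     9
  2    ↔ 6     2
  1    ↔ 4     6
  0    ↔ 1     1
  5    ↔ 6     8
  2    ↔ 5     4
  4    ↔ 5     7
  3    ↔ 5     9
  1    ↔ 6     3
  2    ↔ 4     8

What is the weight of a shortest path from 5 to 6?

Some routes from 5 to 6:
5 → 3 → 0 → 1 → 6: 9 + 2 + 1 + 3 = 15
5 → 4 → 2 → 6: 7 + 8 + 2 = 17
5 → 2 → 6: 4 + 2 = 6
5 → 4 → 1 → 6: 7 + 6 + 3 = 16
5 → 6: 8
Shortest: 6.

6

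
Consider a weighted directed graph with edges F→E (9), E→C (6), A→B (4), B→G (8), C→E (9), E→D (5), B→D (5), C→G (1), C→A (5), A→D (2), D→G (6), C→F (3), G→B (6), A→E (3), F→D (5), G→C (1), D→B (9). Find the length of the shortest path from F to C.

12

Comparing a few candidate routes:
F → D → B → G → C: 5 + 9 + 8 + 1 = 23
F → E → D → G → C: 9 + 5 + 6 + 1 = 21
F → E → C: 9 + 6 = 15
F → D → G → C: 5 + 6 + 1 = 12
The minimum is 12.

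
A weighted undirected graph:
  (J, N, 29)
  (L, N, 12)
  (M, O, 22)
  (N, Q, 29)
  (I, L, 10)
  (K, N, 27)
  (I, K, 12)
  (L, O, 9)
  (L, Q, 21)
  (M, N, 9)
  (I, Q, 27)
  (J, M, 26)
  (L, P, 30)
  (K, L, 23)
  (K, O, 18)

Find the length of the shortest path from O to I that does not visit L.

Paths from O to I avoiding L:
O - M - N - Q - I: 22 + 9 + 29 + 27 = 87
O - M - J - N - K - I: 22 + 26 + 29 + 27 + 12 = 116
O - K - I: 18 + 12 = 30
O - M - J - N - Q - I: 22 + 26 + 29 + 29 + 27 = 133
O - M - N - K - I: 22 + 9 + 27 + 12 = 70
O - K - N - Q - I: 18 + 27 + 29 + 27 = 101
Best route has total 30.

30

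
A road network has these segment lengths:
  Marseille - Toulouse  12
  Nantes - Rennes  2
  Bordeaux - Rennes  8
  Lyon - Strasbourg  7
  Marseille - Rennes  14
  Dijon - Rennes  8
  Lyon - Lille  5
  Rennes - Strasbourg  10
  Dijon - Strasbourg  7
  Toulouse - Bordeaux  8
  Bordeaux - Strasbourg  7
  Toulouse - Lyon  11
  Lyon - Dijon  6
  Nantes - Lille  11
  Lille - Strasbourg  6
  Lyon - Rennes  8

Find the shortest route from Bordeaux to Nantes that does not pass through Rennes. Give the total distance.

Comparing a few candidate routes:
Bordeaux -> Strasbourg -> Lille -> Nantes: 7 + 6 + 11 = 24
Bordeaux -> Toulouse -> Lyon -> Lille -> Nantes: 8 + 11 + 5 + 11 = 35
Bordeaux -> Strasbourg -> Dijon -> Lyon -> Lille -> Nantes: 7 + 7 + 6 + 5 + 11 = 36
Bordeaux -> Strasbourg -> Lyon -> Lille -> Nantes: 7 + 7 + 5 + 11 = 30
Bordeaux -> Toulouse -> Lyon -> Strasbourg -> Lille -> Nantes: 8 + 11 + 7 + 6 + 11 = 43
Best route has total 24.

24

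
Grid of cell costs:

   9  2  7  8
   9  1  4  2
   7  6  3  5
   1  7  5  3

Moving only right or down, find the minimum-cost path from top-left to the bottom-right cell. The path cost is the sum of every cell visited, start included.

26

One optimal route is r0c0 r0c1 r1c1 r1c2 r1c3 r2c3 r3c3.
Its cost is 9 + 2 + 1 + 4 + 2 + 5 + 3 = 26.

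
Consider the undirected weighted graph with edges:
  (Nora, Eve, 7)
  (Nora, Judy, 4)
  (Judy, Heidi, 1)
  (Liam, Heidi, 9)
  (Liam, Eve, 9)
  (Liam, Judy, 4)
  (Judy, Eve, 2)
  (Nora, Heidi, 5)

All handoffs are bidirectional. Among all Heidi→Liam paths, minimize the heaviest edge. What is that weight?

4

A few of the Heidi→Liam routes:
Heidi-Judy-Liam: max(1, 4) = 4
Heidi-Judy-Nora-Eve-Liam: max(1, 4, 7, 9) = 9
Heidi-Nora-Judy-Liam: max(5, 4, 4) = 5
Heidi-Nora-Judy-Eve-Liam: max(5, 4, 2, 9) = 9
Heidi-Nora-Eve-Liam: max(5, 7, 9) = 9
Heidi-Nora-Eve-Judy-Liam: max(5, 7, 2, 4) = 7
The minimum achievable maximum is 4.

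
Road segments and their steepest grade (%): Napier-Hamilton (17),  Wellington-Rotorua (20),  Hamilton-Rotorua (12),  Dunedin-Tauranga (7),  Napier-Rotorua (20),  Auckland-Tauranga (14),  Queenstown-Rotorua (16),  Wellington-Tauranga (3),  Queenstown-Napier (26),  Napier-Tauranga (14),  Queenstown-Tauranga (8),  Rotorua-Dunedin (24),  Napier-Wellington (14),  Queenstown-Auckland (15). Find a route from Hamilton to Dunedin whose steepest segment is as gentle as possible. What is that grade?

16

Comparing a few candidate routes:
Hamilton -> Napier -> Tauranga -> Dunedin: max(17, 14, 7) = 17
Hamilton -> Napier -> Rotorua -> Queenstown -> Auckland -> Tauranga -> Dunedin: max(17, 20, 16, 15, 14, 7) = 20
Hamilton -> Napier -> Wellington -> Tauranga -> Dunedin: max(17, 14, 3, 7) = 17
Hamilton -> Napier -> Rotorua -> Wellington -> Tauranga -> Dunedin: max(17, 20, 20, 3, 7) = 20
Hamilton -> Rotorua -> Queenstown -> Tauranga -> Dunedin: max(12, 16, 8, 7) = 16
Hamilton -> Rotorua -> Queenstown -> Auckland -> Tauranga -> Dunedin: max(12, 16, 15, 14, 7) = 16
Best route has worst link 16%.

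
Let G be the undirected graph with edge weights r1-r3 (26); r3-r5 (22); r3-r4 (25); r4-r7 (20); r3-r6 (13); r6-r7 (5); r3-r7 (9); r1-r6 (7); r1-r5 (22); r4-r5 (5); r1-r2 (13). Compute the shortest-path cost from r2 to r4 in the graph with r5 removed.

45

Checking several routes:
r2→r1→r6→r7→r4: 13 + 7 + 5 + 20 = 45
r2→r1→r6→r3→r7→r4: 13 + 7 + 13 + 9 + 20 = 62
r2→r1→r6→r3→r4: 13 + 7 + 13 + 25 = 58
r2→r1→r6→r7→r3→r4: 13 + 7 + 5 + 9 + 25 = 59
Best route has total 45.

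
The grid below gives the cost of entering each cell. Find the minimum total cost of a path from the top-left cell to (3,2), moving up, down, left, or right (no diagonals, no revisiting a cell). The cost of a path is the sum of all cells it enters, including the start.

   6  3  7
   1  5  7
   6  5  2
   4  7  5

One optimal route is (0,0) → (1,0) → (1,1) → (2,1) → (2,2) → (3,2).
Its cost is 6 + 1 + 5 + 5 + 2 + 5 = 24.

24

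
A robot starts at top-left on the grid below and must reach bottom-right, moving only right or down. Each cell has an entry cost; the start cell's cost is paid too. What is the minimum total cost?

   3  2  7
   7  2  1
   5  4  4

Take [0,0]→[0,1]→[1,1]→[1,2]→[2,2] for a total of 3 + 2 + 2 + 1 + 4 = 12.
For comparison, the top-then-right route costs 17.

12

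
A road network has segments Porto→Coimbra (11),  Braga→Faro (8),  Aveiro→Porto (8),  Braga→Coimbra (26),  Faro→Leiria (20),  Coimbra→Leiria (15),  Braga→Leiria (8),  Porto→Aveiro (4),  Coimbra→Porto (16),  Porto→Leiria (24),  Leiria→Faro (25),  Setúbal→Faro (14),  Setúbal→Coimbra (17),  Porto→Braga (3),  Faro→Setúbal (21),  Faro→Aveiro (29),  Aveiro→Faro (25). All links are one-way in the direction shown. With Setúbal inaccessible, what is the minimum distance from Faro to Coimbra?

48

Candidate routes:
Faro -> Aveiro -> Porto -> Coimbra: 29 + 8 + 11 = 48
Faro -> Aveiro -> Porto -> Braga -> Coimbra: 29 + 8 + 3 + 26 = 66
Best route has total 48 mi.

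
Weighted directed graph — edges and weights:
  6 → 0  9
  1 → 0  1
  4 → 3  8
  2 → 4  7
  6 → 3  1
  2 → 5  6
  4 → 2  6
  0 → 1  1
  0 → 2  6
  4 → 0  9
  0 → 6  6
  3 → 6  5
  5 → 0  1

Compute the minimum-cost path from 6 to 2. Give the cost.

15

Routes from 6 to 2:
6 → 0 → 2: 9 + 6 = 15
Best route has total 15.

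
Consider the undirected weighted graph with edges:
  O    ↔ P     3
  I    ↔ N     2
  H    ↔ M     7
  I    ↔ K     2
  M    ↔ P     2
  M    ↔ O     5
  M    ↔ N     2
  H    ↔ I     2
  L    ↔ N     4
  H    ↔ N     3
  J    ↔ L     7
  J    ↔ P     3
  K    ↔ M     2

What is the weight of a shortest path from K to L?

A few of the K→L routes:
K - I - H - M - N - L: 2 + 2 + 7 + 2 + 4 = 17
K - M - P - J - L: 2 + 2 + 3 + 7 = 14
K - I - N - L: 2 + 2 + 4 = 8
K - M - N - L: 2 + 2 + 4 = 8
K - I - H - N - L: 2 + 2 + 3 + 4 = 11
K - M - H - N - L: 2 + 7 + 3 + 4 = 16
The minimum is 8.

8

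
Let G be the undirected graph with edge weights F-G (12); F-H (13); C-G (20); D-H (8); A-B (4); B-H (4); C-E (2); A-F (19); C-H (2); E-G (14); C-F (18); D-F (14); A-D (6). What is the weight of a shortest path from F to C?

Comparing a few candidate routes:
F-C: 18
F-H-C: 13 + 2 = 15
F-D-H-C: 14 + 8 + 2 = 24
Best route has total 15.

15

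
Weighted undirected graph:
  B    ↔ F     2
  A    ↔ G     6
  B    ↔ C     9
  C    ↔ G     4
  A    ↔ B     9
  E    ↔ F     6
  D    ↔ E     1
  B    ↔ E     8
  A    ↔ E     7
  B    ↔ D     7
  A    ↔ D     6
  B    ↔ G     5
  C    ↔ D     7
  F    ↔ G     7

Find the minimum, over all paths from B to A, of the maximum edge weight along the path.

Comparing a few candidate routes:
B→G→A: max(5, 6) = 6
B→F→E→A: max(2, 6, 7) = 7
B→F→E→D→A: max(2, 6, 1, 6) = 6
B→F→E→D→C→G→A: max(2, 6, 1, 7, 4, 6) = 7
B→F→G→C→D→E→A: max(2, 7, 4, 7, 1, 7) = 7
The minimum achievable maximum is 6.

6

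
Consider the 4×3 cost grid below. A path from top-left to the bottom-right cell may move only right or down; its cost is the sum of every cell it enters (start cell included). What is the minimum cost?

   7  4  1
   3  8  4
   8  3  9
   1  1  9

Best path: r0c0→r1c0→r2c0→r3c0→r3c1→r3c2
Cost: 7 + 3 + 8 + 1 + 1 + 9 = 29

29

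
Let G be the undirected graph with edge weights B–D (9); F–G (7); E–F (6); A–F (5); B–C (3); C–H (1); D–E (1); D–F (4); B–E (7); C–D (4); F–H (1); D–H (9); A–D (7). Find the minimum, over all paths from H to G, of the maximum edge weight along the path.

7

A few of the H→G routes:
H -> C -> B -> E -> F -> G: max(1, 3, 7, 6, 7) = 7
H -> C -> D -> A -> F -> G: max(1, 4, 7, 5, 7) = 7
H -> C -> B -> E -> D -> F -> G: max(1, 3, 7, 1, 4, 7) = 7
H -> C -> D -> F -> G: max(1, 4, 4, 7) = 7
H -> C -> D -> E -> F -> G: max(1, 4, 1, 6, 7) = 7
H -> C -> B -> E -> D -> A -> F -> G: max(1, 3, 7, 1, 7, 5, 7) = 7
Best route has worst link 7.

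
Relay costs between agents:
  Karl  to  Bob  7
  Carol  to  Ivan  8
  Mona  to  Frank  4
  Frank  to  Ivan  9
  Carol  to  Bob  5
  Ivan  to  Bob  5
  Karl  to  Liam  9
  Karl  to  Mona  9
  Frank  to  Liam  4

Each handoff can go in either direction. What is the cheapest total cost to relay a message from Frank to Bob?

14

Candidate routes:
Frank -> Ivan -> Bob: 9 + 5 = 14
Frank -> Mona -> Karl -> Bob: 4 + 9 + 7 = 20
Frank -> Liam -> Karl -> Bob: 4 + 9 + 7 = 20
Frank -> Ivan -> Carol -> Bob: 9 + 8 + 5 = 22
Shortest: 14.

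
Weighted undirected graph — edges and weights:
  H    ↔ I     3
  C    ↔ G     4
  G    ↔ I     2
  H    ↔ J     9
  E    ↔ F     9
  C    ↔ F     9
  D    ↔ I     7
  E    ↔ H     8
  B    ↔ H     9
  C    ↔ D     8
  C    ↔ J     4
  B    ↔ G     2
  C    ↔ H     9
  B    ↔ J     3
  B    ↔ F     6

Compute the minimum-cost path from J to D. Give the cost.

12

Some routes from J to D:
J→H→I→D: 9 + 3 + 7 = 19
J→C→D: 4 + 8 = 12
J→B→G→I→D: 3 + 2 + 2 + 7 = 14
J→C→G→I→D: 4 + 4 + 2 + 7 = 17
J→B→H→I→D: 3 + 9 + 3 + 7 = 22
J→B→G→C→D: 3 + 2 + 4 + 8 = 17
Shortest: 12.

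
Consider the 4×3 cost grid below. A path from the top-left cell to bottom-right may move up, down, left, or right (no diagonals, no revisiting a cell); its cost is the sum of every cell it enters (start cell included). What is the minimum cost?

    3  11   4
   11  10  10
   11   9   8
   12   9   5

41

One optimal route is r0c0 r0c1 r0c2 r1c2 r2c2 r3c2.
Its cost is 3 + 11 + 4 + 10 + 8 + 5 = 41.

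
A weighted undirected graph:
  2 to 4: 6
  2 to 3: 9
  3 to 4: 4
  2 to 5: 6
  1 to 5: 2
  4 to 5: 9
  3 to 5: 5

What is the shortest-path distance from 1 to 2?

8

Candidate routes:
1 - 5 - 4 - 3 - 2: 2 + 9 + 4 + 9 = 24
1 - 5 - 3 - 4 - 2: 2 + 5 + 4 + 6 = 17
1 - 5 - 2: 2 + 6 = 8
1 - 5 - 3 - 2: 2 + 5 + 9 = 16
1 - 5 - 4 - 2: 2 + 9 + 6 = 17
Best route has total 8.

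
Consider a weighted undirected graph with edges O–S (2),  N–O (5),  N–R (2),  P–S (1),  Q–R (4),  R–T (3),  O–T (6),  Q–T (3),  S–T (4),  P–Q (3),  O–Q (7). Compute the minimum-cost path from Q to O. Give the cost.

6

Checking several routes:
Q - T - S - O: 3 + 4 + 2 = 9
Q - T - O: 3 + 6 = 9
Q - R - N - O: 4 + 2 + 5 = 11
Q - O: 7
Q - P - S - O: 3 + 1 + 2 = 6
Shortest: 6.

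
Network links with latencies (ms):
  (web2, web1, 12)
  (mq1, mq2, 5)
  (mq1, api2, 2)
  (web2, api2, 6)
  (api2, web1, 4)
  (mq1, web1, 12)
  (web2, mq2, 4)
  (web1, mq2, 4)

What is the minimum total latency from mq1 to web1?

6

Checking several routes:
mq1-mq2-web2-api2-web1: 5 + 4 + 6 + 4 = 19
mq1-api2-web2-web1: 2 + 6 + 12 = 20
mq1-api2-web1: 2 + 4 = 6
mq1-api2-web2-mq2-web1: 2 + 6 + 4 + 4 = 16
mq1-mq2-web1: 5 + 4 = 9
mq1-web1: 12
Shortest: 6 ms.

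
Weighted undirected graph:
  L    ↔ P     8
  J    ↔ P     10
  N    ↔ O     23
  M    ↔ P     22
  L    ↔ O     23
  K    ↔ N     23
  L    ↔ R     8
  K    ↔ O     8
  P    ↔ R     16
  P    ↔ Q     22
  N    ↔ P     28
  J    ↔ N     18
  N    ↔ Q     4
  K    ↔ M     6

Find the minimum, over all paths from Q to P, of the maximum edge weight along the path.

18

Checking several routes:
Q → N → K → O → L → P: max(4, 23, 8, 23, 8) = 23
Q → N → J → P: max(4, 18, 10) = 18
Q → N → K → O → L → R → P: max(4, 23, 8, 23, 8, 16) = 23
Q → P: max(22) = 22
Best route has worst link 18.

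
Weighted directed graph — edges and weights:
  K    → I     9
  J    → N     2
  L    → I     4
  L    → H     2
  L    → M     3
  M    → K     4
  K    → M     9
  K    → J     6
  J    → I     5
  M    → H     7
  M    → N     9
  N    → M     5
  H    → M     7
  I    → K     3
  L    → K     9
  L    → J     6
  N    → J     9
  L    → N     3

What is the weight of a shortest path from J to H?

14

Paths from J to H:
J -> N -> M -> H: 2 + 5 + 7 = 14
J -> I -> K -> M -> H: 5 + 3 + 9 + 7 = 24
Shortest: 14.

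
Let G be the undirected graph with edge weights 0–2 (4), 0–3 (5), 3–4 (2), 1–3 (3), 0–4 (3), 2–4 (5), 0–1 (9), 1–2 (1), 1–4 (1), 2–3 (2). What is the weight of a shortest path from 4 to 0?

3

Comparing a few candidate routes:
4 -> 1 -> 3 -> 0: 1 + 3 + 5 = 9
4 -> 1 -> 2 -> 3 -> 0: 1 + 1 + 2 + 5 = 9
4 -> 3 -> 0: 2 + 5 = 7
4 -> 3 -> 2 -> 0: 2 + 2 + 4 = 8
4 -> 0: 3
4 -> 1 -> 2 -> 0: 1 + 1 + 4 = 6
The minimum is 3.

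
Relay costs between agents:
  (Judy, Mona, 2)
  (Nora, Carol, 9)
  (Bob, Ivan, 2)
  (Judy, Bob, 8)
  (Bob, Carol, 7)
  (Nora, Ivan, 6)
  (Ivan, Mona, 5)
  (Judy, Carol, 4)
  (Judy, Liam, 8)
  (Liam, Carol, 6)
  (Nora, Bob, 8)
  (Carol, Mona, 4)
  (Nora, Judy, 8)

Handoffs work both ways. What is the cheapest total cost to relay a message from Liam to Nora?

15

Comparing a few candidate routes:
Liam - Judy - Carol - Nora: 8 + 4 + 9 = 21
Liam - Carol - Nora: 6 + 9 = 15
Liam - Carol - Judy - Nora: 6 + 4 + 8 = 18
Liam - Carol - Mona - Judy - Nora: 6 + 4 + 2 + 8 = 20
Liam - Judy - Nora: 8 + 8 = 16
Shortest: 15.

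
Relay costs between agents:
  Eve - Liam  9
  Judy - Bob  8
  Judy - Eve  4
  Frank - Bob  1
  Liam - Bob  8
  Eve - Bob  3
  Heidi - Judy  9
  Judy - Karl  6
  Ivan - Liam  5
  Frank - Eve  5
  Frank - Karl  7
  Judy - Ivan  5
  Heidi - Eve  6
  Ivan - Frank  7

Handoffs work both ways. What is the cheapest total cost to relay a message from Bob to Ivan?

A few of the Bob→Ivan routes:
Bob → Eve → Judy → Ivan: 3 + 4 + 5 = 12
Bob → Liam → Ivan: 8 + 5 = 13
Bob → Frank → Eve → Judy → Ivan: 1 + 5 + 4 + 5 = 15
Bob → Eve → Frank → Ivan: 3 + 5 + 7 = 15
Bob → Frank → Ivan: 1 + 7 = 8
Bob → Judy → Ivan: 8 + 5 = 13
The minimum is 8.

8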